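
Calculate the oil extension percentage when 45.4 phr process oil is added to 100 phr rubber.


Oil % = oil / (100 + oil) * 100
= 45.4 / (100 + 45.4) * 100
= 45.4 / 145.4 * 100
= 31.22%

31.22%


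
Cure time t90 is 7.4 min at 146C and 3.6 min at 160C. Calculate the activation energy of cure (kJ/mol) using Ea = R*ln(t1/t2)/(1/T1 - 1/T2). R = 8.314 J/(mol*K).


T1 = 419.15 K, T2 = 433.15 K
1/T1 - 1/T2 = 7.7112e-05
ln(t1/t2) = ln(7.4/3.6) = 0.7205
Ea = 8.314 * 0.7205 / 7.7112e-05 = 77687.5774 J/mol
Ea = 77.69 kJ/mol

77.69 kJ/mol


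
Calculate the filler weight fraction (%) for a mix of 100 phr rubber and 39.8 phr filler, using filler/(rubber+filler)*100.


Filler % = filler / (rubber + filler) * 100
= 39.8 / (100 + 39.8) * 100
= 39.8 / 139.8 * 100
= 28.47%

28.47%


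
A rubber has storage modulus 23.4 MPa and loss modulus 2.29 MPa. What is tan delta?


tan delta = E'' / E'
= 2.29 / 23.4
= 0.0979

tan delta = 0.0979


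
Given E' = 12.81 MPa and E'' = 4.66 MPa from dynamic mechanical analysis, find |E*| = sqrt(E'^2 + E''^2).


|E*| = sqrt(E'^2 + E''^2)
= sqrt(12.81^2 + 4.66^2)
= sqrt(164.0961 + 21.7156)
= 13.631 MPa

13.631 MPa


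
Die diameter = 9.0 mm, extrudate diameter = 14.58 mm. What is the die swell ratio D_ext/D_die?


Die swell ratio = D_extrudate / D_die
= 14.58 / 9.0
= 1.62

Die swell = 1.62


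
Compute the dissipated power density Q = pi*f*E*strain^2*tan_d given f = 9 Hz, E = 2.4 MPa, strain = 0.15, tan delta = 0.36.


Q = pi * f * E * strain^2 * tan_d
= pi * 9 * 2.4 * 0.15^2 * 0.36
= pi * 9 * 2.4 * 0.0225 * 0.36
= 0.5497

Q = 0.5497


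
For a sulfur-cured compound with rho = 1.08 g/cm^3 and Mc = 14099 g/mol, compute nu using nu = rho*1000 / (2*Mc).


nu = rho * 1000 / (2 * Mc)
nu = 1.08 * 1000 / (2 * 14099)
nu = 1080.0 / 28198
nu = 0.0383 mol/L

0.0383 mol/L


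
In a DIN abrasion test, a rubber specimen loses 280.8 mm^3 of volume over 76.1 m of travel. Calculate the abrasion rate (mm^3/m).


Rate = volume_loss / distance
= 280.8 / 76.1
= 3.69 mm^3/m

3.69 mm^3/m


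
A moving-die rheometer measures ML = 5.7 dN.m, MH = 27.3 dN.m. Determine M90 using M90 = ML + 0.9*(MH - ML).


M90 = ML + 0.9 * (MH - ML)
M90 = 5.7 + 0.9 * (27.3 - 5.7)
M90 = 5.7 + 0.9 * 21.6
M90 = 25.14 dN.m

25.14 dN.m


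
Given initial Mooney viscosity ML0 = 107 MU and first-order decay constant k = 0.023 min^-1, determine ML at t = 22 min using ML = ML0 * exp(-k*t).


ML = ML0 * exp(-k * t)
ML = 107 * exp(-0.023 * 22)
ML = 107 * 0.6029
ML = 64.51 MU

64.51 MU


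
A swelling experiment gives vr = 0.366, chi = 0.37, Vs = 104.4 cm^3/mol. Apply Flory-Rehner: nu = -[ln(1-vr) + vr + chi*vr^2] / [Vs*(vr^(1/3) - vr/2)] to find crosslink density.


ln(1 - vr) = ln(1 - 0.366) = -0.4557
Numerator = -((-0.4557) + 0.366 + 0.37 * 0.366^2) = 0.0401
Denominator = 104.4 * (0.366^(1/3) - 0.366/2) = 55.5731
nu = 0.0401 / 55.5731 = 7.2234e-04 mol/cm^3

7.2234e-04 mol/cm^3


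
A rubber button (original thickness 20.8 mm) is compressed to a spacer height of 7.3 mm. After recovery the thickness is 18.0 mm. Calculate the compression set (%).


CS = (t0 - recovered) / (t0 - ts) * 100
= (20.8 - 18.0) / (20.8 - 7.3) * 100
= 2.8 / 13.5 * 100
= 20.7%

20.7%


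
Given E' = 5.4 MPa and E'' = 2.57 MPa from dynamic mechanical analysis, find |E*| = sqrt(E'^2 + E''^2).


|E*| = sqrt(E'^2 + E''^2)
= sqrt(5.4^2 + 2.57^2)
= sqrt(29.1600 + 6.6049)
= 5.98 MPa

5.98 MPa


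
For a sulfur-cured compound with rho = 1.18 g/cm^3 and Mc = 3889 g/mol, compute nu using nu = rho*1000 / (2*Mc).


nu = rho * 1000 / (2 * Mc)
nu = 1.18 * 1000 / (2 * 3889)
nu = 1180.0 / 7778
nu = 0.1517 mol/L

0.1517 mol/L


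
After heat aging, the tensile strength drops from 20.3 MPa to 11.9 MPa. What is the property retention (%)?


Retention = aged / original * 100
= 11.9 / 20.3 * 100
= 58.6%

58.6%


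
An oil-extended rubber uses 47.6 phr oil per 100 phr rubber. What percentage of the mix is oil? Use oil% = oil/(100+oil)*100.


Oil % = oil / (100 + oil) * 100
= 47.6 / (100 + 47.6) * 100
= 47.6 / 147.6 * 100
= 32.25%

32.25%


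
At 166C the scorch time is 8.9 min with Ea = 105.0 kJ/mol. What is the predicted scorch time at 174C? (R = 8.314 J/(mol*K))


Convert temperatures: T1 = 166 + 273.15 = 439.15 K, T2 = 174 + 273.15 = 447.15 K
ts2_new = 8.9 * exp(105000 / 8.314 * (1/447.15 - 1/439.15))
1/T2 - 1/T1 = -4.0740e-05
ts2_new = 5.32 min

5.32 min


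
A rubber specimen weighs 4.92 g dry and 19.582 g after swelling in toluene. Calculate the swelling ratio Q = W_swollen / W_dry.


Q = W_swollen / W_dry
Q = 19.582 / 4.92
Q = 3.98

Q = 3.98


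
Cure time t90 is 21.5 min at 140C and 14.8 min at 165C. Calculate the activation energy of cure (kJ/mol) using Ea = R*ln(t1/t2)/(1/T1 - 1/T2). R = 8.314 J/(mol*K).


T1 = 413.15 K, T2 = 438.15 K
1/T1 - 1/T2 = 1.3811e-04
ln(t1/t2) = ln(21.5/14.8) = 0.3734
Ea = 8.314 * 0.3734 / 1.3811e-04 = 22480.4423 J/mol
Ea = 22.48 kJ/mol

22.48 kJ/mol


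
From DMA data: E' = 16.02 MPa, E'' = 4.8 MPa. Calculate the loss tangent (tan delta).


tan delta = E'' / E'
= 4.8 / 16.02
= 0.2996

tan delta = 0.2996


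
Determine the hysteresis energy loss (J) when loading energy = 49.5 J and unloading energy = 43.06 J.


Hysteresis loss = loading - unloading
= 49.5 - 43.06
= 6.44 J

6.44 J


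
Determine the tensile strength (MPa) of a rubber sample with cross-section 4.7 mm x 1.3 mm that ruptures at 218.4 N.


Area = width * thickness = 4.7 * 1.3 = 6.11 mm^2
TS = force / area = 218.4 / 6.11 = 35.74 MPa

35.74 MPa


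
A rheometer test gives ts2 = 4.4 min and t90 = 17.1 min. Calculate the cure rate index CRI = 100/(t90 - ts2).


CRI = 100 / (t90 - ts2)
= 100 / (17.1 - 4.4)
= 100 / 12.7
= 7.87 min^-1

7.87 min^-1


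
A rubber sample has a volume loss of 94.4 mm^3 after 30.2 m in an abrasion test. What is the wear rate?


Rate = volume_loss / distance
= 94.4 / 30.2
= 3.126 mm^3/m

3.126 mm^3/m


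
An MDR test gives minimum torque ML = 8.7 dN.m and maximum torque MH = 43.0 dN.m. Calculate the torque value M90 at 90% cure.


M90 = ML + 0.9 * (MH - ML)
M90 = 8.7 + 0.9 * (43.0 - 8.7)
M90 = 8.7 + 0.9 * 34.3
M90 = 39.57 dN.m

39.57 dN.m


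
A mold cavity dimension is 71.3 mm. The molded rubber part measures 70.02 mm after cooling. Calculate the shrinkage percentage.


Shrinkage = (mold - part) / mold * 100
= (71.3 - 70.02) / 71.3 * 100
= 1.28 / 71.3 * 100
= 1.8%

1.8%


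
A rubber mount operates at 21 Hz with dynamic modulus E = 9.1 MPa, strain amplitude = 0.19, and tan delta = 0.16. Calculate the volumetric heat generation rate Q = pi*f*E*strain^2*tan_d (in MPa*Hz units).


Q = pi * f * E * strain^2 * tan_d
= pi * 21 * 9.1 * 0.19^2 * 0.16
= pi * 21 * 9.1 * 0.0361 * 0.16
= 3.4677

Q = 3.4677


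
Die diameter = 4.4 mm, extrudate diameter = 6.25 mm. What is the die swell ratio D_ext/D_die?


Die swell ratio = D_extrudate / D_die
= 6.25 / 4.4
= 1.42

Die swell = 1.42


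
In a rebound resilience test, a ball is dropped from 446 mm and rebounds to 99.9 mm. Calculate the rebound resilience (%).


Resilience = h_rebound / h_drop * 100
= 99.9 / 446 * 100
= 22.4%

22.4%


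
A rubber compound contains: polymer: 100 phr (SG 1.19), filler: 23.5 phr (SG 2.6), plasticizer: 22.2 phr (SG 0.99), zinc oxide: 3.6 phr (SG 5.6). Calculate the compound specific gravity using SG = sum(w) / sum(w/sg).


Sum of weights = 149.3
Volume contributions:
  polymer: 100/1.19 = 84.0336
  filler: 23.5/2.6 = 9.0385
  plasticizer: 22.2/0.99 = 22.4242
  zinc oxide: 3.6/5.6 = 0.6429
Sum of volumes = 116.1392
SG = 149.3 / 116.1392 = 1.286

SG = 1.286


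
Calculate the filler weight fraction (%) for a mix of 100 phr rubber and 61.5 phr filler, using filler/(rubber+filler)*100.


Filler % = filler / (rubber + filler) * 100
= 61.5 / (100 + 61.5) * 100
= 61.5 / 161.5 * 100
= 38.08%

38.08%


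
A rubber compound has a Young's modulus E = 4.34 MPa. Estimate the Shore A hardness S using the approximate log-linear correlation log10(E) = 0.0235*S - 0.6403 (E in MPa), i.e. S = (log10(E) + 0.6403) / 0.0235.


log10(E) = 0.0235*S - 0.6403  =>  S = (log10(E) + 0.6403) / 0.0235
log10(4.34) = 0.637490
S = (0.637490 + 0.6403) / 0.0235 = 1.277790 / 0.0235
S = 54.4

Shore A = 54.4


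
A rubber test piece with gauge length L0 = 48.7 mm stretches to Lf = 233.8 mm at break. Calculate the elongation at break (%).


Elongation = (Lf - L0) / L0 * 100
= (233.8 - 48.7) / 48.7 * 100
= 185.1 / 48.7 * 100
= 380.1%

380.1%


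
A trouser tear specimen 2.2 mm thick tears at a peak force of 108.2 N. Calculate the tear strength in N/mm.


Tear strength = force / thickness
= 108.2 / 2.2
= 49.18 N/mm

49.18 N/mm


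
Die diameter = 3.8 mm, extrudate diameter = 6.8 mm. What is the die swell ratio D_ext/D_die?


Die swell ratio = D_extrudate / D_die
= 6.8 / 3.8
= 1.789

Die swell = 1.789


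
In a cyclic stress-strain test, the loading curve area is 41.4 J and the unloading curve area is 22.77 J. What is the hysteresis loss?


Hysteresis loss = loading - unloading
= 41.4 - 22.77
= 18.63 J

18.63 J


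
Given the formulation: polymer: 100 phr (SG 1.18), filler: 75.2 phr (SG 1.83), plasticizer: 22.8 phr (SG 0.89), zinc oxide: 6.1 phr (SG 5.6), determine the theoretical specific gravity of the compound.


Sum of weights = 204.1
Volume contributions:
  polymer: 100/1.18 = 84.7458
  filler: 75.2/1.83 = 41.0929
  plasticizer: 22.8/0.89 = 25.6180
  zinc oxide: 6.1/5.6 = 1.0893
Sum of volumes = 152.5459
SG = 204.1 / 152.5459 = 1.338

SG = 1.338


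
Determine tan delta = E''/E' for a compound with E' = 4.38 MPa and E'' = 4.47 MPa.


tan delta = E'' / E'
= 4.47 / 4.38
= 1.0205

tan delta = 1.0205


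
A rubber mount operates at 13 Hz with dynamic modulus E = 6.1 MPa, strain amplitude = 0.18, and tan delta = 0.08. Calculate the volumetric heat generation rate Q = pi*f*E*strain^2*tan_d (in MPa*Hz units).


Q = pi * f * E * strain^2 * tan_d
= pi * 13 * 6.1 * 0.18^2 * 0.08
= pi * 13 * 6.1 * 0.0324 * 0.08
= 0.6457

Q = 0.6457


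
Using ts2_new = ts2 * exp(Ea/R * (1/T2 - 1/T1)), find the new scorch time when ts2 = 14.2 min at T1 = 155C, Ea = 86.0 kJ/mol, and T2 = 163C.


Convert temperatures: T1 = 155 + 273.15 = 428.15 K, T2 = 163 + 273.15 = 436.15 K
ts2_new = 14.2 * exp(86000 / 8.314 * (1/436.15 - 1/428.15))
1/T2 - 1/T1 = -4.2841e-05
ts2_new = 9.12 min

9.12 min


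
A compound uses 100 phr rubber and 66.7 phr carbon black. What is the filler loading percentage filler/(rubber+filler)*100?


Filler % = filler / (rubber + filler) * 100
= 66.7 / (100 + 66.7) * 100
= 66.7 / 166.7 * 100
= 40.01%

40.01%


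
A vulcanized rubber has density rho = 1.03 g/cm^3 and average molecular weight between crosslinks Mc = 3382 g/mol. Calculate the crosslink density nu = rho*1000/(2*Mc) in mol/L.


nu = rho * 1000 / (2 * Mc)
nu = 1.03 * 1000 / (2 * 3382)
nu = 1030.0 / 6764
nu = 0.1523 mol/L

0.1523 mol/L


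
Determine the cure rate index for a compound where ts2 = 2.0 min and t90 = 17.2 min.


CRI = 100 / (t90 - ts2)
= 100 / (17.2 - 2.0)
= 100 / 15.2
= 6.58 min^-1

6.58 min^-1


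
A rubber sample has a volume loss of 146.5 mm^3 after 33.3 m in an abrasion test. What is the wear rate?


Rate = volume_loss / distance
= 146.5 / 33.3
= 4.399 mm^3/m

4.399 mm^3/m


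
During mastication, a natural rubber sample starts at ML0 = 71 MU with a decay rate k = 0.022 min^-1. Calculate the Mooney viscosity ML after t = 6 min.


ML = ML0 * exp(-k * t)
ML = 71 * exp(-0.022 * 6)
ML = 71 * 0.8763
ML = 62.22 MU

62.22 MU


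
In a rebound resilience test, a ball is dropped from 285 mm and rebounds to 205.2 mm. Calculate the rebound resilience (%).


Resilience = h_rebound / h_drop * 100
= 205.2 / 285 * 100
= 72.0%

72.0%


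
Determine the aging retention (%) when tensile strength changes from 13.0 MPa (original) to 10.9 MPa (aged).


Retention = aged / original * 100
= 10.9 / 13.0 * 100
= 83.8%

83.8%


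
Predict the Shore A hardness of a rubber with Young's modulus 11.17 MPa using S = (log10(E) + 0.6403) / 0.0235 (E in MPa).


log10(E) = 0.0235*S - 0.6403  =>  S = (log10(E) + 0.6403) / 0.0235
log10(11.17) = 1.048053
S = (1.048053 + 0.6403) / 0.0235 = 1.688353 / 0.0235
S = 71.8

Shore A = 71.8


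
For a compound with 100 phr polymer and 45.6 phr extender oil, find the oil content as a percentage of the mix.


Oil % = oil / (100 + oil) * 100
= 45.6 / (100 + 45.6) * 100
= 45.6 / 145.6 * 100
= 31.32%

31.32%


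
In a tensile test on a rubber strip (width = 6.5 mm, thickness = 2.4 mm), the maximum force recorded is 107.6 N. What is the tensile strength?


Area = width * thickness = 6.5 * 2.4 = 15.6 mm^2
TS = force / area = 107.6 / 15.6 = 6.9 MPa

6.9 MPa


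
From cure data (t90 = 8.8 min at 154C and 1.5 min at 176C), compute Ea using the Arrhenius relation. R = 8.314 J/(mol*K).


T1 = 427.15 K, T2 = 449.15 K
1/T1 - 1/T2 = 1.1467e-04
ln(t1/t2) = ln(8.8/1.5) = 1.7693
Ea = 8.314 * 1.7693 / 1.1467e-04 = 128279.5257 J/mol
Ea = 128.28 kJ/mol

128.28 kJ/mol


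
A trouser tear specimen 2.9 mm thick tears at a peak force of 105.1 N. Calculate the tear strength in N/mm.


Tear strength = force / thickness
= 105.1 / 2.9
= 36.24 N/mm

36.24 N/mm


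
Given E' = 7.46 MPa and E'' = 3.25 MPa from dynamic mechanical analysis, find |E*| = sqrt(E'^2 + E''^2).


|E*| = sqrt(E'^2 + E''^2)
= sqrt(7.46^2 + 3.25^2)
= sqrt(55.6516 + 10.5625)
= 8.137 MPa

8.137 MPa


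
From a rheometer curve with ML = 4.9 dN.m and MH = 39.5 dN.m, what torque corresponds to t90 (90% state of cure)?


M90 = ML + 0.9 * (MH - ML)
M90 = 4.9 + 0.9 * (39.5 - 4.9)
M90 = 4.9 + 0.9 * 34.6
M90 = 36.04 dN.m

36.04 dN.m


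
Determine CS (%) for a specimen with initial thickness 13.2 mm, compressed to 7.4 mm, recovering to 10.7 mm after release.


CS = (t0 - recovered) / (t0 - ts) * 100
= (13.2 - 10.7) / (13.2 - 7.4) * 100
= 2.5 / 5.8 * 100
= 43.1%

43.1%


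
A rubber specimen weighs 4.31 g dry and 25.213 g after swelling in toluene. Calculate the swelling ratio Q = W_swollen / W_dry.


Q = W_swollen / W_dry
Q = 25.213 / 4.31
Q = 5.85

Q = 5.85


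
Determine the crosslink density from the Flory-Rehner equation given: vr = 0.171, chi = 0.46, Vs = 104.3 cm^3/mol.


ln(1 - vr) = ln(1 - 0.171) = -0.1875
Numerator = -((-0.1875) + 0.171 + 0.46 * 0.171^2) = 0.0031
Denominator = 104.3 * (0.171^(1/3) - 0.171/2) = 48.9741
nu = 0.0031 / 48.9741 = 6.2978e-05 mol/cm^3

6.2978e-05 mol/cm^3


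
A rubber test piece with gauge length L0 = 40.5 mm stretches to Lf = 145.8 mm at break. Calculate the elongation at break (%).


Elongation = (Lf - L0) / L0 * 100
= (145.8 - 40.5) / 40.5 * 100
= 105.3 / 40.5 * 100
= 260.0%

260.0%


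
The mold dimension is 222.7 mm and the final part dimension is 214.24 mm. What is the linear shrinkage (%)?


Shrinkage = (mold - part) / mold * 100
= (222.7 - 214.24) / 222.7 * 100
= 8.46 / 222.7 * 100
= 3.8%

3.8%


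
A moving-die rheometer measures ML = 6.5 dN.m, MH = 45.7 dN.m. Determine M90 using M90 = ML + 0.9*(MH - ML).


M90 = ML + 0.9 * (MH - ML)
M90 = 6.5 + 0.9 * (45.7 - 6.5)
M90 = 6.5 + 0.9 * 39.2
M90 = 41.78 dN.m

41.78 dN.m


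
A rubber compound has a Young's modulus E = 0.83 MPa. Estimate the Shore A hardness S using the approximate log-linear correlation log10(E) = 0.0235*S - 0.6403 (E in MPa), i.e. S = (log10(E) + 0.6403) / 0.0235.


log10(E) = 0.0235*S - 0.6403  =>  S = (log10(E) + 0.6403) / 0.0235
log10(0.83) = -0.080922
S = (-0.080922 + 0.6403) / 0.0235 = 0.559378 / 0.0235
S = 23.8

Shore A = 23.8


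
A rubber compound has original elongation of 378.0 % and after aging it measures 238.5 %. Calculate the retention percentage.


Retention = aged / original * 100
= 238.5 / 378.0 * 100
= 63.1%

63.1%


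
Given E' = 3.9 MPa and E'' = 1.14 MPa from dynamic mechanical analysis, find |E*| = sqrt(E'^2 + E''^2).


|E*| = sqrt(E'^2 + E''^2)
= sqrt(3.9^2 + 1.14^2)
= sqrt(15.2100 + 1.2996)
= 4.063 MPa

4.063 MPa


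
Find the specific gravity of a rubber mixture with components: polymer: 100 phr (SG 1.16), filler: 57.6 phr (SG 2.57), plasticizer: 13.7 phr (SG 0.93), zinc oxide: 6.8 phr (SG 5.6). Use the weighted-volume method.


Sum of weights = 178.1
Volume contributions:
  polymer: 100/1.16 = 86.2069
  filler: 57.6/2.57 = 22.4125
  plasticizer: 13.7/0.93 = 14.7312
  zinc oxide: 6.8/5.6 = 1.2143
Sum of volumes = 124.5648
SG = 178.1 / 124.5648 = 1.43

SG = 1.43


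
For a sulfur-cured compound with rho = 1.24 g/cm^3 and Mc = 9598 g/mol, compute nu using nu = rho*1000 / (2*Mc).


nu = rho * 1000 / (2 * Mc)
nu = 1.24 * 1000 / (2 * 9598)
nu = 1240.0 / 19196
nu = 0.0646 mol/L

0.0646 mol/L


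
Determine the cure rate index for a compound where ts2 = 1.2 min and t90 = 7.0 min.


CRI = 100 / (t90 - ts2)
= 100 / (7.0 - 1.2)
= 100 / 5.8
= 17.24 min^-1

17.24 min^-1


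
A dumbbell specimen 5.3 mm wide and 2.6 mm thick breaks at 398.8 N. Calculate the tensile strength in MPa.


Area = width * thickness = 5.3 * 2.6 = 13.78 mm^2
TS = force / area = 398.8 / 13.78 = 28.94 MPa

28.94 MPa


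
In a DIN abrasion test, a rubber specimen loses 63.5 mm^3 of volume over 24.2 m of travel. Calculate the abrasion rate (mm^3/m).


Rate = volume_loss / distance
= 63.5 / 24.2
= 2.624 mm^3/m

2.624 mm^3/m


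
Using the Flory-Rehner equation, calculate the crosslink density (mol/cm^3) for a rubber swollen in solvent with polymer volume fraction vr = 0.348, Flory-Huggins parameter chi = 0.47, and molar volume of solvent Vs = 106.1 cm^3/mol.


ln(1 - vr) = ln(1 - 0.348) = -0.4277
Numerator = -((-0.4277) + 0.348 + 0.47 * 0.348^2) = 0.0228
Denominator = 106.1 * (0.348^(1/3) - 0.348/2) = 56.1677
nu = 0.0228 / 56.1677 = 4.0578e-04 mol/cm^3

4.0578e-04 mol/cm^3


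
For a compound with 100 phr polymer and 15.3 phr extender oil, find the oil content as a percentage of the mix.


Oil % = oil / (100 + oil) * 100
= 15.3 / (100 + 15.3) * 100
= 15.3 / 115.3 * 100
= 13.27%

13.27%


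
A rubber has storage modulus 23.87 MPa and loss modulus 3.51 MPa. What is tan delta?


tan delta = E'' / E'
= 3.51 / 23.87
= 0.147

tan delta = 0.147


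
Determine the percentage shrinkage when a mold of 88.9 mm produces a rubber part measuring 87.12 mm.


Shrinkage = (mold - part) / mold * 100
= (88.9 - 87.12) / 88.9 * 100
= 1.78 / 88.9 * 100
= 2.0%

2.0%


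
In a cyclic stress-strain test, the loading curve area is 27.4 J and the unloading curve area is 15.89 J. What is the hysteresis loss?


Hysteresis loss = loading - unloading
= 27.4 - 15.89
= 11.51 J

11.51 J


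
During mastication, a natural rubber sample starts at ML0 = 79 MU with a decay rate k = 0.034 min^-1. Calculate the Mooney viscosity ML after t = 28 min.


ML = ML0 * exp(-k * t)
ML = 79 * exp(-0.034 * 28)
ML = 79 * 0.3860
ML = 30.49 MU

30.49 MU


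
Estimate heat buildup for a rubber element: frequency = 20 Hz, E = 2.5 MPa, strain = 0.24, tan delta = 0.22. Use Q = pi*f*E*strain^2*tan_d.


Q = pi * f * E * strain^2 * tan_d
= pi * 20 * 2.5 * 0.24^2 * 0.22
= pi * 20 * 2.5 * 0.0576 * 0.22
= 1.9905

Q = 1.9905


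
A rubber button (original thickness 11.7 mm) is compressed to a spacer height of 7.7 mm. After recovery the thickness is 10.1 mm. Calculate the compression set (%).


CS = (t0 - recovered) / (t0 - ts) * 100
= (11.7 - 10.1) / (11.7 - 7.7) * 100
= 1.6 / 4.0 * 100
= 40.0%

40.0%


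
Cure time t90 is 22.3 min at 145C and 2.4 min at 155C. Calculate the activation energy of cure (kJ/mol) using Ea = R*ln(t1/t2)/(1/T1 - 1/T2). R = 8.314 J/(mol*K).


T1 = 418.15 K, T2 = 428.15 K
1/T1 - 1/T2 = 5.5856e-05
ln(t1/t2) = ln(22.3/2.4) = 2.2291
Ea = 8.314 * 2.2291 / 5.5856e-05 = 331795.9778 J/mol
Ea = 331.8 kJ/mol

331.8 kJ/mol


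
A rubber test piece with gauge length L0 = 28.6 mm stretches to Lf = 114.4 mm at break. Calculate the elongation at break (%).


Elongation = (Lf - L0) / L0 * 100
= (114.4 - 28.6) / 28.6 * 100
= 85.8 / 28.6 * 100
= 300.0%

300.0%


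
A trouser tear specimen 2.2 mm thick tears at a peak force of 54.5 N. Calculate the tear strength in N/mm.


Tear strength = force / thickness
= 54.5 / 2.2
= 24.77 N/mm

24.77 N/mm


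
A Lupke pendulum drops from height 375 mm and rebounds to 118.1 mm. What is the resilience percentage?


Resilience = h_rebound / h_drop * 100
= 118.1 / 375 * 100
= 31.5%

31.5%


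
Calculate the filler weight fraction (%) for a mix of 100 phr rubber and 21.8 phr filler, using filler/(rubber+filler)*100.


Filler % = filler / (rubber + filler) * 100
= 21.8 / (100 + 21.8) * 100
= 21.8 / 121.8 * 100
= 17.9%

17.9%


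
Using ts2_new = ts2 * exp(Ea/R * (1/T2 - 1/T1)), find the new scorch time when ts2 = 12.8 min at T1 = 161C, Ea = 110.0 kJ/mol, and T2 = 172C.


Convert temperatures: T1 = 161 + 273.15 = 434.15 K, T2 = 172 + 273.15 = 445.15 K
ts2_new = 12.8 * exp(110000 / 8.314 * (1/445.15 - 1/434.15))
1/T2 - 1/T1 = -5.6918e-05
ts2_new = 6.03 min

6.03 min


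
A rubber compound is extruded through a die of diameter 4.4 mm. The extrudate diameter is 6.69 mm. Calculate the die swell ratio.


Die swell ratio = D_extrudate / D_die
= 6.69 / 4.4
= 1.52

Die swell = 1.52


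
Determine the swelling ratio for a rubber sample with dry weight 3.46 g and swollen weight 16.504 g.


Q = W_swollen / W_dry
Q = 16.504 / 3.46
Q = 4.77

Q = 4.77


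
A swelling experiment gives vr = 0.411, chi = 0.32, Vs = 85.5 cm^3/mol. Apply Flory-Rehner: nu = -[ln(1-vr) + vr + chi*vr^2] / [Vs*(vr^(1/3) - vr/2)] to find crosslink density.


ln(1 - vr) = ln(1 - 0.411) = -0.5293
Numerator = -((-0.5293) + 0.411 + 0.32 * 0.411^2) = 0.0643
Denominator = 85.5 * (0.411^(1/3) - 0.411/2) = 45.9989
nu = 0.0643 / 45.9989 = 0.0014 mol/cm^3

0.0014 mol/cm^3


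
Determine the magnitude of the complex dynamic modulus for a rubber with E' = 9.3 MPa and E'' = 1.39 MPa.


|E*| = sqrt(E'^2 + E''^2)
= sqrt(9.3^2 + 1.39^2)
= sqrt(86.4900 + 1.9321)
= 9.403 MPa

9.403 MPa


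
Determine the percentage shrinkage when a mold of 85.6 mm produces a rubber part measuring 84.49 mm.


Shrinkage = (mold - part) / mold * 100
= (85.6 - 84.49) / 85.6 * 100
= 1.11 / 85.6 * 100
= 1.3%

1.3%


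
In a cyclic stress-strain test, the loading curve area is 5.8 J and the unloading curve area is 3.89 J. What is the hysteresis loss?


Hysteresis loss = loading - unloading
= 5.8 - 3.89
= 1.91 J

1.91 J


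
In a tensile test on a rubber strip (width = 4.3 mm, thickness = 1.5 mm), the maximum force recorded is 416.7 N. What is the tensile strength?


Area = width * thickness = 4.3 * 1.5 = 6.45 mm^2
TS = force / area = 416.7 / 6.45 = 64.6 MPa

64.6 MPa


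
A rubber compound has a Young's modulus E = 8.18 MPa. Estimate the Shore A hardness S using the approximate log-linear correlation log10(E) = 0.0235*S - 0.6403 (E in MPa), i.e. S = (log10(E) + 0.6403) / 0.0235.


log10(E) = 0.0235*S - 0.6403  =>  S = (log10(E) + 0.6403) / 0.0235
log10(8.18) = 0.912753
S = (0.912753 + 0.6403) / 0.0235 = 1.553053 / 0.0235
S = 66.1

Shore A = 66.1


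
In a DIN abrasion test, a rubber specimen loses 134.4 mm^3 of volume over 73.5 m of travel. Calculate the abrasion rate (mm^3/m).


Rate = volume_loss / distance
= 134.4 / 73.5
= 1.829 mm^3/m

1.829 mm^3/m


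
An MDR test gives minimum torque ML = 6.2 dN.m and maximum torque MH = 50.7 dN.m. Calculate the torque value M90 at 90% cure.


M90 = ML + 0.9 * (MH - ML)
M90 = 6.2 + 0.9 * (50.7 - 6.2)
M90 = 6.2 + 0.9 * 44.5
M90 = 46.25 dN.m

46.25 dN.m


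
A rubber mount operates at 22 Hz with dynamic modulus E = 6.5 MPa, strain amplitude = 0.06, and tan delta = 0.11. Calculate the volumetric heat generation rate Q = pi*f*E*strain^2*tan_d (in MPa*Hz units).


Q = pi * f * E * strain^2 * tan_d
= pi * 22 * 6.5 * 0.06^2 * 0.11
= pi * 22 * 6.5 * 0.0036 * 0.11
= 0.1779

Q = 0.1779


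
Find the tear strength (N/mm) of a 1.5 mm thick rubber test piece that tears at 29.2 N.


Tear strength = force / thickness
= 29.2 / 1.5
= 19.47 N/mm

19.47 N/mm


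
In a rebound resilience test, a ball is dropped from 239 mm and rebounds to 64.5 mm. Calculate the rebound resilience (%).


Resilience = h_rebound / h_drop * 100
= 64.5 / 239 * 100
= 27.0%

27.0%


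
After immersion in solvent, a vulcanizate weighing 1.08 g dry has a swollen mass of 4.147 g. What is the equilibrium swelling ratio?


Q = W_swollen / W_dry
Q = 4.147 / 1.08
Q = 3.84

Q = 3.84


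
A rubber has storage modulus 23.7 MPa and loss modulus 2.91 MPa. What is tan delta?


tan delta = E'' / E'
= 2.91 / 23.7
= 0.1228

tan delta = 0.1228


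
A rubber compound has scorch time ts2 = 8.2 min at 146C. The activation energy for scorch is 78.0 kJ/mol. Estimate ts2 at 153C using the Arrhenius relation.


Convert temperatures: T1 = 146 + 273.15 = 419.15 K, T2 = 153 + 273.15 = 426.15 K
ts2_new = 8.2 * exp(78000 / 8.314 * (1/426.15 - 1/419.15))
1/T2 - 1/T1 = -3.9189e-05
ts2_new = 5.68 min

5.68 min


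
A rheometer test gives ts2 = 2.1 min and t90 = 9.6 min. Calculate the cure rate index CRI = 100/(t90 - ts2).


CRI = 100 / (t90 - ts2)
= 100 / (9.6 - 2.1)
= 100 / 7.5
= 13.33 min^-1

13.33 min^-1


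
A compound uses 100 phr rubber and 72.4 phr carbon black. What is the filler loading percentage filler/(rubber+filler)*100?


Filler % = filler / (rubber + filler) * 100
= 72.4 / (100 + 72.4) * 100
= 72.4 / 172.4 * 100
= 42.0%

42.0%


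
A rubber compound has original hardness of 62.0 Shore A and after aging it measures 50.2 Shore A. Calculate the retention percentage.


Retention = aged / original * 100
= 50.2 / 62.0 * 100
= 81.0%

81.0%


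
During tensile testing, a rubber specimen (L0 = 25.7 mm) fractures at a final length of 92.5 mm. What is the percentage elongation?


Elongation = (Lf - L0) / L0 * 100
= (92.5 - 25.7) / 25.7 * 100
= 66.8 / 25.7 * 100
= 259.9%

259.9%


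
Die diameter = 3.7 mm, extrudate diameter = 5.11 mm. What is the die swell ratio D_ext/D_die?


Die swell ratio = D_extrudate / D_die
= 5.11 / 3.7
= 1.381

Die swell = 1.381


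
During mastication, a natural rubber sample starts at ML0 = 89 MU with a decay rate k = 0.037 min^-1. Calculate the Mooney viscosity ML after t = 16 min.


ML = ML0 * exp(-k * t)
ML = 89 * exp(-0.037 * 16)
ML = 89 * 0.5532
ML = 49.24 MU

49.24 MU


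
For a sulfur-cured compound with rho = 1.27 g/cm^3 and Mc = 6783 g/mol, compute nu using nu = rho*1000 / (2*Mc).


nu = rho * 1000 / (2 * Mc)
nu = 1.27 * 1000 / (2 * 6783)
nu = 1270.0 / 13566
nu = 0.0936 mol/L

0.0936 mol/L


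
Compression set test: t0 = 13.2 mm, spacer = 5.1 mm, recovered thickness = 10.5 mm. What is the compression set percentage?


CS = (t0 - recovered) / (t0 - ts) * 100
= (13.2 - 10.5) / (13.2 - 5.1) * 100
= 2.7 / 8.1 * 100
= 33.3%

33.3%


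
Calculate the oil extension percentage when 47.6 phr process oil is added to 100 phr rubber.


Oil % = oil / (100 + oil) * 100
= 47.6 / (100 + 47.6) * 100
= 47.6 / 147.6 * 100
= 32.25%

32.25%


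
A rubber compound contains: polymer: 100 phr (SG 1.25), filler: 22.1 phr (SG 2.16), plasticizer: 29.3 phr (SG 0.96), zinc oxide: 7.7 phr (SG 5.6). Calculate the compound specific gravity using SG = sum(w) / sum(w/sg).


Sum of weights = 159.1
Volume contributions:
  polymer: 100/1.25 = 80.0000
  filler: 22.1/2.16 = 10.2315
  plasticizer: 29.3/0.96 = 30.5208
  zinc oxide: 7.7/5.6 = 1.3750
Sum of volumes = 122.1273
SG = 159.1 / 122.1273 = 1.303

SG = 1.303


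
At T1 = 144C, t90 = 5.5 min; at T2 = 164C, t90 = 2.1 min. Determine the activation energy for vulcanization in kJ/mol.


T1 = 417.15 K, T2 = 437.15 K
1/T1 - 1/T2 = 1.0967e-04
ln(t1/t2) = ln(5.5/2.1) = 0.9628
Ea = 8.314 * 0.9628 / 1.0967e-04 = 72986.6927 J/mol
Ea = 72.99 kJ/mol

72.99 kJ/mol


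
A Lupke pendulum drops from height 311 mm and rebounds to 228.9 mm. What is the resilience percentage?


Resilience = h_rebound / h_drop * 100
= 228.9 / 311 * 100
= 73.6%

73.6%


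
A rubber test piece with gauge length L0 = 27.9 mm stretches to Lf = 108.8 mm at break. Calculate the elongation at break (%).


Elongation = (Lf - L0) / L0 * 100
= (108.8 - 27.9) / 27.9 * 100
= 80.9 / 27.9 * 100
= 290.0%

290.0%


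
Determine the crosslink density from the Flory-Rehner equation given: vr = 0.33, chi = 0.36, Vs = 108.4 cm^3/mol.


ln(1 - vr) = ln(1 - 0.33) = -0.4005
Numerator = -((-0.4005) + 0.33 + 0.36 * 0.33^2) = 0.0313
Denominator = 108.4 * (0.33^(1/3) - 0.33/2) = 57.0230
nu = 0.0313 / 57.0230 = 5.4844e-04 mol/cm^3

5.4844e-04 mol/cm^3


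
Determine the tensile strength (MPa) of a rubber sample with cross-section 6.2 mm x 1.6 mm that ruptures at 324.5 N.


Area = width * thickness = 6.2 * 1.6 = 9.92 mm^2
TS = force / area = 324.5 / 9.92 = 32.71 MPa

32.71 MPa


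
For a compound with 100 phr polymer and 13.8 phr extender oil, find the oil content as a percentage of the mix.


Oil % = oil / (100 + oil) * 100
= 13.8 / (100 + 13.8) * 100
= 13.8 / 113.8 * 100
= 12.13%

12.13%


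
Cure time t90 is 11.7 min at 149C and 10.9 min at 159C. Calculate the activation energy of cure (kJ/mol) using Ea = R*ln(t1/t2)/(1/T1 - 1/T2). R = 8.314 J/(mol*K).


T1 = 422.15 K, T2 = 432.15 K
1/T1 - 1/T2 = 5.4815e-05
ln(t1/t2) = ln(11.7/10.9) = 0.0708
Ea = 8.314 * 0.0708 / 5.4815e-05 = 10742.4754 J/mol
Ea = 10.74 kJ/mol

10.74 kJ/mol


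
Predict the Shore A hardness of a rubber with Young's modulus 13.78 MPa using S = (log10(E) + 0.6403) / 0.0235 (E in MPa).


log10(E) = 0.0235*S - 0.6403  =>  S = (log10(E) + 0.6403) / 0.0235
log10(13.78) = 1.139249
S = (1.139249 + 0.6403) / 0.0235 = 1.779549 / 0.0235
S = 75.7

Shore A = 75.7


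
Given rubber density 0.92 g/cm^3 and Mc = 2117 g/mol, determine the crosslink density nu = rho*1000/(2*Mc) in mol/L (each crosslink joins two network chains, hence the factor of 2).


nu = rho * 1000 / (2 * Mc)
nu = 0.92 * 1000 / (2 * 2117)
nu = 920.0 / 4234
nu = 0.2173 mol/L

0.2173 mol/L


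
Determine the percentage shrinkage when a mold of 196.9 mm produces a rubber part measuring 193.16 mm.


Shrinkage = (mold - part) / mold * 100
= (196.9 - 193.16) / 196.9 * 100
= 3.74 / 196.9 * 100
= 1.9%

1.9%


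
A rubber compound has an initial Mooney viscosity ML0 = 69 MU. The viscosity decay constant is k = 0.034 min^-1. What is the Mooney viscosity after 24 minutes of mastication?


ML = ML0 * exp(-k * t)
ML = 69 * exp(-0.034 * 24)
ML = 69 * 0.4422
ML = 30.51 MU

30.51 MU


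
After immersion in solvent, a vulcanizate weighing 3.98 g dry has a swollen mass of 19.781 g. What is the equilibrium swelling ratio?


Q = W_swollen / W_dry
Q = 19.781 / 3.98
Q = 4.97

Q = 4.97


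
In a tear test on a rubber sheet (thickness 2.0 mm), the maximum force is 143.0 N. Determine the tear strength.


Tear strength = force / thickness
= 143.0 / 2.0
= 71.5 N/mm

71.5 N/mm


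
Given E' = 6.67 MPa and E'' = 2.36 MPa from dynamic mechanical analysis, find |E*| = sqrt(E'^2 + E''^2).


|E*| = sqrt(E'^2 + E''^2)
= sqrt(6.67^2 + 2.36^2)
= sqrt(44.4889 + 5.5696)
= 7.075 MPa

7.075 MPa


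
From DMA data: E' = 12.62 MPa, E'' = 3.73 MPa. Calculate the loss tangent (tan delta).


tan delta = E'' / E'
= 3.73 / 12.62
= 0.2956

tan delta = 0.2956


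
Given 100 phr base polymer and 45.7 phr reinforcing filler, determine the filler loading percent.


Filler % = filler / (rubber + filler) * 100
= 45.7 / (100 + 45.7) * 100
= 45.7 / 145.7 * 100
= 31.37%

31.37%


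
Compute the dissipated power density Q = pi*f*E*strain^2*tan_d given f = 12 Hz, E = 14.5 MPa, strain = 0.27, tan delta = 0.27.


Q = pi * f * E * strain^2 * tan_d
= pi * 12 * 14.5 * 0.27^2 * 0.27
= pi * 12 * 14.5 * 0.0729 * 0.27
= 10.7595

Q = 10.7595


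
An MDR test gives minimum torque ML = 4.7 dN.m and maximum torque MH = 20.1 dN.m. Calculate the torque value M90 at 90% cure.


M90 = ML + 0.9 * (MH - ML)
M90 = 4.7 + 0.9 * (20.1 - 4.7)
M90 = 4.7 + 0.9 * 15.4
M90 = 18.56 dN.m

18.56 dN.m


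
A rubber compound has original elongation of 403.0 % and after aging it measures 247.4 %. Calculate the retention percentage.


Retention = aged / original * 100
= 247.4 / 403.0 * 100
= 61.4%

61.4%


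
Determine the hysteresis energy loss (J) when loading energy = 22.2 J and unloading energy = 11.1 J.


Hysteresis loss = loading - unloading
= 22.2 - 11.1
= 11.1 J

11.1 J


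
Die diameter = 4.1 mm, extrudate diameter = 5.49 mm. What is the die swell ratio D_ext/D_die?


Die swell ratio = D_extrudate / D_die
= 5.49 / 4.1
= 1.339

Die swell = 1.339


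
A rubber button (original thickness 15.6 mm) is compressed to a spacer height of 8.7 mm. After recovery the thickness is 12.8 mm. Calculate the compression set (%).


CS = (t0 - recovered) / (t0 - ts) * 100
= (15.6 - 12.8) / (15.6 - 8.7) * 100
= 2.8 / 6.9 * 100
= 40.6%

40.6%


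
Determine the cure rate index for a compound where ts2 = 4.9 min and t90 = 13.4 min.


CRI = 100 / (t90 - ts2)
= 100 / (13.4 - 4.9)
= 100 / 8.5
= 11.76 min^-1

11.76 min^-1


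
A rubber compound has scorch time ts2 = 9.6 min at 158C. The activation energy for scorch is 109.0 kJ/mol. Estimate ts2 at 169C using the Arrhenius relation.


Convert temperatures: T1 = 158 + 273.15 = 431.15 K, T2 = 169 + 273.15 = 442.15 K
ts2_new = 9.6 * exp(109000 / 8.314 * (1/442.15 - 1/431.15))
1/T2 - 1/T1 = -5.7703e-05
ts2_new = 4.51 min

4.51 min


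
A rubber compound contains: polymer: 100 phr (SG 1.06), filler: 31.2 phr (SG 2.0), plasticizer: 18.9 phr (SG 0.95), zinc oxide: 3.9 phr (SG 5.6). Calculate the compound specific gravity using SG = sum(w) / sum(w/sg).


Sum of weights = 154.0
Volume contributions:
  polymer: 100/1.06 = 94.3396
  filler: 31.2/2.0 = 15.6000
  plasticizer: 18.9/0.95 = 19.8947
  zinc oxide: 3.9/5.6 = 0.6964
Sum of volumes = 130.5308
SG = 154.0 / 130.5308 = 1.18

SG = 1.18


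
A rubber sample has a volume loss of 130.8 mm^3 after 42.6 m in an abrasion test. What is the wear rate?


Rate = volume_loss / distance
= 130.8 / 42.6
= 3.07 mm^3/m

3.07 mm^3/m


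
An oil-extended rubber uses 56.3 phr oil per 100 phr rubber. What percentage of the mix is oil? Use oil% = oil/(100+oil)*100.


Oil % = oil / (100 + oil) * 100
= 56.3 / (100 + 56.3) * 100
= 56.3 / 156.3 * 100
= 36.02%

36.02%


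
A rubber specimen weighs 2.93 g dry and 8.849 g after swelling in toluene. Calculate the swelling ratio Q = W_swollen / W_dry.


Q = W_swollen / W_dry
Q = 8.849 / 2.93
Q = 3.02

Q = 3.02


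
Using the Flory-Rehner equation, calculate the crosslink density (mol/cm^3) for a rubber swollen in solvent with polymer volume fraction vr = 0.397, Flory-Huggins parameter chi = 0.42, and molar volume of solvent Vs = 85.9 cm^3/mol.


ln(1 - vr) = ln(1 - 0.397) = -0.5058
Numerator = -((-0.5058) + 0.397 + 0.42 * 0.397^2) = 0.0426
Denominator = 85.9 * (0.397^(1/3) - 0.397/2) = 46.0819
nu = 0.0426 / 46.0819 = 9.2536e-04 mol/cm^3

9.2536e-04 mol/cm^3


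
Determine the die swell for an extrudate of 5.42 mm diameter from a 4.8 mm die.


Die swell ratio = D_extrudate / D_die
= 5.42 / 4.8
= 1.129

Die swell = 1.129


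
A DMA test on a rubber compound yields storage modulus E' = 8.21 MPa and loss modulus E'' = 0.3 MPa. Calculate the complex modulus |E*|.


|E*| = sqrt(E'^2 + E''^2)
= sqrt(8.21^2 + 0.3^2)
= sqrt(67.4041 + 0.0900)
= 8.215 MPa

8.215 MPa


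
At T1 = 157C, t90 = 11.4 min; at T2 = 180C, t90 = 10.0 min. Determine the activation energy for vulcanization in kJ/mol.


T1 = 430.15 K, T2 = 453.15 K
1/T1 - 1/T2 = 1.1800e-04
ln(t1/t2) = ln(11.4/10.0) = 0.1310
Ea = 8.314 * 0.1310 / 1.1800e-04 = 9232.2823 J/mol
Ea = 9.23 kJ/mol

9.23 kJ/mol


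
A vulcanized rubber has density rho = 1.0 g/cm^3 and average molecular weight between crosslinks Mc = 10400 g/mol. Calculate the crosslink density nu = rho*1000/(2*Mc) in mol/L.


nu = rho * 1000 / (2 * Mc)
nu = 1.0 * 1000 / (2 * 10400)
nu = 1000.0 / 20800
nu = 0.0481 mol/L

0.0481 mol/L


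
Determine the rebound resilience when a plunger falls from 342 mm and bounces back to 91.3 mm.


Resilience = h_rebound / h_drop * 100
= 91.3 / 342 * 100
= 26.7%

26.7%


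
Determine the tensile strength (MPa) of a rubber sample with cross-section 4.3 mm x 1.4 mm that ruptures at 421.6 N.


Area = width * thickness = 4.3 * 1.4 = 6.02 mm^2
TS = force / area = 421.6 / 6.02 = 70.03 MPa

70.03 MPa


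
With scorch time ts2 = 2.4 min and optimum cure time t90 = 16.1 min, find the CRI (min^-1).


CRI = 100 / (t90 - ts2)
= 100 / (16.1 - 2.4)
= 100 / 13.7
= 7.3 min^-1

7.3 min^-1


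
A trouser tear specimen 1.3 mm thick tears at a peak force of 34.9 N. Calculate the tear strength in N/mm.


Tear strength = force / thickness
= 34.9 / 1.3
= 26.85 N/mm

26.85 N/mm


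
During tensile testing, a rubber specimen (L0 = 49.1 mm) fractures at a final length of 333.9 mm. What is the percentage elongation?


Elongation = (Lf - L0) / L0 * 100
= (333.9 - 49.1) / 49.1 * 100
= 284.8 / 49.1 * 100
= 580.0%

580.0%


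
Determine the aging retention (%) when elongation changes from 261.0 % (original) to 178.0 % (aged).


Retention = aged / original * 100
= 178.0 / 261.0 * 100
= 68.2%

68.2%


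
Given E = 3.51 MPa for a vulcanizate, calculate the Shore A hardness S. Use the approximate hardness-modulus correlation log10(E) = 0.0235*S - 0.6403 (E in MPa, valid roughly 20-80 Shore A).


log10(E) = 0.0235*S - 0.6403  =>  S = (log10(E) + 0.6403) / 0.0235
log10(3.51) = 0.545307
S = (0.545307 + 0.6403) / 0.0235 = 1.185607 / 0.0235
S = 50.5

Shore A = 50.5


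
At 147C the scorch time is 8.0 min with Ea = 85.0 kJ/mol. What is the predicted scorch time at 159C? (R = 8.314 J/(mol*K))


Convert temperatures: T1 = 147 + 273.15 = 420.15 K, T2 = 159 + 273.15 = 432.15 K
ts2_new = 8.0 * exp(85000 / 8.314 * (1/432.15 - 1/420.15))
1/T2 - 1/T1 = -6.6091e-05
ts2_new = 4.07 min

4.07 min


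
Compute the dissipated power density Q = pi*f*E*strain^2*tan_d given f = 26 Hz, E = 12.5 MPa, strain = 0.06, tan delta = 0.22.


Q = pi * f * E * strain^2 * tan_d
= pi * 26 * 12.5 * 0.06^2 * 0.22
= pi * 26 * 12.5 * 0.0036 * 0.22
= 0.8086

Q = 0.8086


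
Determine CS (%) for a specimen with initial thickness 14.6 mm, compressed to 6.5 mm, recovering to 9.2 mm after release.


CS = (t0 - recovered) / (t0 - ts) * 100
= (14.6 - 9.2) / (14.6 - 6.5) * 100
= 5.4 / 8.1 * 100
= 66.7%

66.7%


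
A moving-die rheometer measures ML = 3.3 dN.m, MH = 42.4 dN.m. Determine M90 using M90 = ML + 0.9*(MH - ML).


M90 = ML + 0.9 * (MH - ML)
M90 = 3.3 + 0.9 * (42.4 - 3.3)
M90 = 3.3 + 0.9 * 39.1
M90 = 38.49 dN.m

38.49 dN.m


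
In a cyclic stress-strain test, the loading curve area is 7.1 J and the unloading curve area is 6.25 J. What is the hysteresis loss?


Hysteresis loss = loading - unloading
= 7.1 - 6.25
= 0.85 J

0.85 J


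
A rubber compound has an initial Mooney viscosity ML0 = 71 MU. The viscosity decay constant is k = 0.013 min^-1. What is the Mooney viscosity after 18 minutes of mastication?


ML = ML0 * exp(-k * t)
ML = 71 * exp(-0.013 * 18)
ML = 71 * 0.7914
ML = 56.19 MU

56.19 MU


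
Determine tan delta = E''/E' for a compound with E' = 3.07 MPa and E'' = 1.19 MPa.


tan delta = E'' / E'
= 1.19 / 3.07
= 0.3876

tan delta = 0.3876


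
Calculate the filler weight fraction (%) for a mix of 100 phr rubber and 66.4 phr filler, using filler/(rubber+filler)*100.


Filler % = filler / (rubber + filler) * 100
= 66.4 / (100 + 66.4) * 100
= 66.4 / 166.4 * 100
= 39.9%

39.9%


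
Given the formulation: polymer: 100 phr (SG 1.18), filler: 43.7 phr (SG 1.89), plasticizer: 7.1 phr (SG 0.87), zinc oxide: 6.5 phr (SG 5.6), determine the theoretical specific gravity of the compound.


Sum of weights = 157.3
Volume contributions:
  polymer: 100/1.18 = 84.7458
  filler: 43.7/1.89 = 23.1217
  plasticizer: 7.1/0.87 = 8.1609
  zinc oxide: 6.5/5.6 = 1.1607
Sum of volumes = 117.1891
SG = 157.3 / 117.1891 = 1.342

SG = 1.342
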